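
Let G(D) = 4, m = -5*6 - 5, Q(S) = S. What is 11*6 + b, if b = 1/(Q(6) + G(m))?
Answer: 661/10 ≈ 66.100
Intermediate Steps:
m = -35 (m = -30 - 5 = -35)
b = ⅒ (b = 1/(6 + 4) = 1/10 = ⅒ ≈ 0.10000)
11*6 + b = 11*6 + ⅒ = 66 + ⅒ = 661/10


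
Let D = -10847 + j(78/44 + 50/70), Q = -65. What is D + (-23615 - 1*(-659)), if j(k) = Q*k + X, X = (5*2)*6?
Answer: -5221317/154 ≈ -33905.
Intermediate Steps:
X = 60 (X = 10*6 = 60)
j(k) = 60 - 65*k (j(k) = -65*k + 60 = 60 - 65*k)
D = -1686093/154 (D = -10847 + (60 - 65*(78/44 + 50/70)) = -10847 + (60 - 65*(78*(1/44) + 50*(1/70))) = -10847 + (60 - 65*(39/22 + 5/7)) = -10847 + (60 - 65*383/154) = -10847 + (60 - 24895/154) = -10847 - 15655/154 = -1686093/154 ≈ -10949.)
D + (-23615 - 1*(-659)) = -1686093/154 + (-23615 - 1*(-659)) = -1686093/154 + (-23615 + 659) = -1686093/154 - 22956 = -5221317/154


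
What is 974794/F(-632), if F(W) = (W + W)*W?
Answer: 487397/399424 ≈ 1.2202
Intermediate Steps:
F(W) = 2*W² (F(W) = (2*W)*W = 2*W²)
974794/F(-632) = 974794/((2*(-632)²)) = 974794/((2*399424)) = 974794/798848 = 974794*(1/798848) = 487397/399424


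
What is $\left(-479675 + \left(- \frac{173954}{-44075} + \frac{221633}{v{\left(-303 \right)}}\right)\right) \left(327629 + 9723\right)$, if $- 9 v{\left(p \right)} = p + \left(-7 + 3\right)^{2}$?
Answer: $- \frac{49201511452986544}{308525} \approx -1.5947 \cdot 10^{11}$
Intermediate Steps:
$v{\left(p \right)} = - \frac{16}{9} - \frac{p}{9}$ ($v{\left(p \right)} = - \frac{p + \left(-7 + 3\right)^{2}}{9} = - \frac{p + \left(-4\right)^{2}}{9} = - \frac{p + 16}{9} = - \frac{16 + p}{9} = - \frac{16}{9} - \frac{p}{9}$)
$\left(-479675 + \left(- \frac{173954}{-44075} + \frac{221633}{v{\left(-303 \right)}}\right)\right) \left(327629 + 9723\right) = \left(-479675 - \left(- \frac{173954}{44075} - \frac{221633}{- \frac{16}{9} - - \frac{101}{3}}\right)\right) \left(327629 + 9723\right) = \left(-479675 - \left(- \frac{173954}{44075} - \frac{221633}{- \frac{16}{9} + \frac{101}{3}}\right)\right) 337352 = \left(-479675 + \left(\frac{173954}{44075} + \frac{221633}{\frac{287}{9}}\right)\right) 337352 = \left(-479675 + \left(\frac{173954}{44075} + 221633 \cdot \frac{9}{287}\right)\right) 337352 = \left(-479675 + \left(\frac{173954}{44075} + \frac{1994697}{287}\right)\right) 337352 = \left(-479675 + \frac{2145516953}{308525}\right) 337352 = \left(- \frac{145846212422}{308525}\right) 337352 = - \frac{49201511452986544}{308525}$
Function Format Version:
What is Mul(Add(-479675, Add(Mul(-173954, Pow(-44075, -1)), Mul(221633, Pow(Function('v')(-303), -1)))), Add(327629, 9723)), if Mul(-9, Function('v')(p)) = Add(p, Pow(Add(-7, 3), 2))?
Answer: Rational(-49201511452986544, 308525) ≈ -1.5947e+11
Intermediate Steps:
Function('v')(p) = Add(Rational(-16, 9), Mul(Rational(-1, 9), p)) (Function('v')(p) = Mul(Rational(-1, 9), Add(p, Pow(Add(-7, 3), 2))) = Mul(Rational(-1, 9), Add(p, Pow(-4, 2))) = Mul(Rational(-1, 9), Add(p, 16)) = Mul(Rational(-1, 9), Add(16, p)) = Add(Rational(-16, 9), Mul(Rational(-1, 9), p)))
Mul(Add(-479675, Add(Mul(-173954, Pow(-44075, -1)), Mul(221633, Pow(Function('v')(-303), -1)))), Add(327629, 9723)) = Mul(Add(-479675, Add(Mul(-173954, Pow(-44075, -1)), Mul(221633, Pow(Add(Rational(-16, 9), Mul(Rational(-1, 9), -303)), -1)))), Add(327629, 9723)) = Mul(Add(-479675, Add(Mul(-173954, Rational(-1, 44075)), Mul(221633, Pow(Add(Rational(-16, 9), Rational(101, 3)), -1)))), 337352) = Mul(Add(-479675, Add(Rational(173954, 44075), Mul(221633, Pow(Rational(287, 9), -1)))), 337352) = Mul(Add(-479675, Add(Rational(173954, 44075), Mul(221633, Rational(9, 287)))), 337352) = Mul(Add(-479675, Add(Rational(173954, 44075), Rational(1994697, 287))), 337352) = Mul(Add(-479675, Rational(2145516953, 308525)), 337352) = Mul(Rational(-145846212422, 308525), 337352) = Rational(-49201511452986544, 308525)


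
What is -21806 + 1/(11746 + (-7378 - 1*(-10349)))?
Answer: -320918901/14717 ≈ -21806.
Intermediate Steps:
-21806 + 1/(11746 + (-7378 - 1*(-10349))) = -21806 + 1/(11746 + (-7378 + 10349)) = -21806 + 1/(11746 + 2971) = -21806 + 1/14717 = -320918901/14717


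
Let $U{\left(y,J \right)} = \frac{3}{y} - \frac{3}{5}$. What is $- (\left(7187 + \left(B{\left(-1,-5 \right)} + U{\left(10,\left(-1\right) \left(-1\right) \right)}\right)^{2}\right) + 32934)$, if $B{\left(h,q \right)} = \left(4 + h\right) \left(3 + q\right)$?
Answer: $- \frac{4016069}{100} \approx -40161.0$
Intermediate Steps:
$B{\left(h,q \right)} = \left(3 + q\right) \left(4 + h\right)$
$U{\left(y,J \right)} = - \frac{3}{5} + \frac{3}{y}$ ($U{\left(y,J \right)} = \frac{3}{y} - \frac{3}{5} = - \frac{3}{5} + \frac{3}{y}$)
$- (\left(7187 + \left(B{\left(-1,-5 \right)} + U{\left(10,\left(-1\right) \left(-1\right) \right)}\right)^{2}\right) + 32934) = - (\left(7187 + \left(\left(12 + 3 \left(-1\right) + 4 \left(-5\right) - -5\right) - \left(\frac{3}{5} - \frac{3}{10}\right)\right)^{2}\right) + 32934) = - (\left(7187 + \left(\left(12 - 3 - 20 + 5\right) + \left(- \frac{3}{5} + 3 \cdot \frac{1}{10}\right)\right)^{2}\right) + 32934) = - (\left(7187 + \left(-6 + \left(- \frac{3}{5} + \frac{3}{10}\right)\right)^{2}\right) + 32934) = - (\left(7187 + \left(-6 - \frac{3}{10}\right)^{2}\right) + 32934) = - (\left(7187 + \left(- \frac{63}{10}\right)^{2}\right) + 32934) = - (\left(7187 + \frac{3969}{100}\right) + 32934) = - (\frac{722669}{100} + 32934) = \left(-1\right) \frac{4016069}{100} = - \frac{4016069}{100}$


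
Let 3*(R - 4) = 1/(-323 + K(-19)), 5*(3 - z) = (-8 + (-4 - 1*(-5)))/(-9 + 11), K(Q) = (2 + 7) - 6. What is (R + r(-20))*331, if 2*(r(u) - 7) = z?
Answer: 816577/192 ≈ 4253.0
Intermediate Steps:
K(Q) = 3 (K(Q) = 9 - 6 = 3)
z = 37/10 (z = 3 - (-8 + (-4 - 1*(-5)))/(5*(-9 + 11)) = 3 - (-8 + (-4 + 5))/(5*2) = 3 - (-8 + 1)/(5*2) = 3 - (-7)/(5*2) = 3 - ⅕*(-7/2) = 3 + 7/10 = 37/10 ≈ 3.7000)
r(u) = 177/20 (r(u) = 7 + (½)*(37/10) = 7 + 37/20 = 177/20)
R = 3839/960 (R = 4 + 1/(3*(-323 + 3)) = 4 + (⅓)/(-320) = 4 + (⅓)*(-1/320) = 4 - 1/960 = 3839/960 ≈ 3.9990)
(R + r(-20))*331 = (3839/960 + 177/20)*331 = (2467/192)*331 = 816577/192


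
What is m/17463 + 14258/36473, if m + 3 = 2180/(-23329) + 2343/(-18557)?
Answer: 9794534297216204/25066952977987977 ≈ 0.39073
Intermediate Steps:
m = -126714806/39356023 (m = -3 + (2180/(-23329) + 2343/(-18557)) = -3 + (2180*(-1/23329) + 2343*(-1/18557)) = -3 + (-2180/23329 - 213/1687) = -3 - 8646737/39356023 = -126714806/39356023 ≈ -3.2197)
m/17463 + 14258/36473 = -126714806/39356023/17463 + 14258/36473 = -126714806/39356023*1/17463 + 14258*(1/36473) = -126714806/687274229649 + 14258/36473 = 9794534297216204/25066952977987977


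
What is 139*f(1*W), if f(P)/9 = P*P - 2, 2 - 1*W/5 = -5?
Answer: 1529973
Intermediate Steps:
W = 35 (W = 10 - 5*(-5) = 10 + 25 = 35)
f(P) = -18 + 9*P² (f(P) = 9*(P*P - 2) = 9*(P² - 2) = 9*(-2 + P²) = -18 + 9*P²)
139*f(1*W) = 139*(-18 + 9*(1*35)²) = 139*(-18 + 9*35²) = 139*(-18 + 9*1225) = 139*(-18 + 11025) = 139*11007 = 1529973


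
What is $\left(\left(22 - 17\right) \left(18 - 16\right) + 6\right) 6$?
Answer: $96$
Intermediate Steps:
$\left(\left(22 - 17\right) \left(18 - 16\right) + 6\right) 6 = \left(5 \cdot 2 + 6\right) 6 = \left(10 + 6\right) 6 = 16 \cdot 6 = 96$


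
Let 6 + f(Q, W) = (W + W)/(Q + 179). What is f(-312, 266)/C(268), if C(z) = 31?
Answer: -10/31 ≈ -0.32258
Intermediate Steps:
f(Q, W) = -6 + 2*W/(179 + Q) (f(Q, W) = -6 + (W + W)/(Q + 179) = -6 + (2*W)/(179 + Q) = -6 + 2*W/(179 + Q))
f(-312, 266)/C(268) = (2*(-537 + 266 - 3*(-312))/(179 - 312))/31 = (2*(-537 + 266 + 936)/(-133))*(1/31) = (2*(-1/133)*665)*(1/31) = -10*1/31 = -10/31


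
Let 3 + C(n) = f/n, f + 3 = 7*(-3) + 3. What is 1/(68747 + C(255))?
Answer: 85/5843233 ≈ 1.4547e-5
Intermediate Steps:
f = -21 (f = -3 + (7*(-3) + 3) = -3 + (-21 + 3) = -3 - 18 = -21)
C(n) = -3 - 21/n
1/(68747 + C(255)) = 1/(68747 + (-3 - 21/255)) = 1/(68747 + (-3 - 21*1/255)) = 1/(68747 + (-3 - 7/85)) = 1/(68747 - 262/85) = 1/(5843233/85) = 85/5843233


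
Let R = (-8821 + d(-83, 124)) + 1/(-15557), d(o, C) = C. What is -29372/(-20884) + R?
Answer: -706283044779/81223097 ≈ -8695.6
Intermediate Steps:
R = -135299230/15557 (R = (-8821 + 124) + 1/(-15557) = -8697 - 1/15557 = -135299230/15557 ≈ -8697.0)
-29372/(-20884) + R = -29372/(-20884) - 135299230/15557 = -29372*(-1/20884) - 135299230/15557 = 7343/5221 - 135299230/15557 = -706283044779/81223097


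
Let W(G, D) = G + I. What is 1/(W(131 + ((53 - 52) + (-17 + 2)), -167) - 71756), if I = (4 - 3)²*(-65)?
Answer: -1/71704 ≈ -1.3946e-5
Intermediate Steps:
I = -65 (I = 1²*(-65) = 1*(-65) = -65)
W(G, D) = -65 + G (W(G, D) = G - 65 = -65 + G)
1/(W(131 + ((53 - 52) + (-17 + 2)), -167) - 71756) = 1/((-65 + (131 + ((53 - 52) + (-17 + 2)))) - 71756) = 1/((-65 + (131 + (1 - 15))) - 71756) = 1/((-65 + (131 - 14)) - 71756) = 1/((-65 + 117) - 71756) = 1/(52 - 71756) = 1/(-71704) = -1/71704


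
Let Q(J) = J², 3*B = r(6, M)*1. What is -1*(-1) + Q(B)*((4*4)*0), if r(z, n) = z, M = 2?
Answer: 1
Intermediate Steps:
B = 2 (B = (6*1)/3 = (⅓)*6 = 2)
-1*(-1) + Q(B)*((4*4)*0) = -1*(-1) + 2²*((4*4)*0) = 1 + 4*(16*0) = 1 + 4*0 = 1 + 0 = 1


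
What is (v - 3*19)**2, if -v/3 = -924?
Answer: 7371225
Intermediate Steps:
v = 2772 (v = -3*(-924) = 2772)
(v - 3*19)**2 = (2772 - 3*19)**2 = (2772 - 57)**2 = 2715**2 = 7371225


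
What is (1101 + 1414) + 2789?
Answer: 5304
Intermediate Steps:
(1101 + 1414) + 2789 = 2515 + 2789 = 5304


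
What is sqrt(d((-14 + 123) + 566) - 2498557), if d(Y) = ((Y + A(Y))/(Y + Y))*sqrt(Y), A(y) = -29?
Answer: sqrt(-562175325 + 1615*sqrt(3))/15 ≈ 1580.7*I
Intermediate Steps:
d(Y) = (-29 + Y)/(2*sqrt(Y)) (d(Y) = ((Y - 29)/(Y + Y))*sqrt(Y) = ((-29 + Y)/((2*Y)))*sqrt(Y) = ((-29 + Y)*(1/(2*Y)))*sqrt(Y) = ((-29 + Y)/(2*Y))*sqrt(Y) = (-29 + Y)/(2*sqrt(Y)))
sqrt(d((-14 + 123) + 566) - 2498557) = sqrt((-29 + ((-14 + 123) + 566))/(2*sqrt((-14 + 123) + 566)) - 2498557) = sqrt((-29 + (109 + 566))/(2*sqrt(109 + 566)) - 2498557) = sqrt((-29 + 675)/(2*sqrt(675)) - 2498557) = sqrt((1/2)*(sqrt(3)/45)*646 - 2498557) = sqrt(323*sqrt(3)/45 - 2498557) = sqrt(-2498557 + 323*sqrt(3)/45)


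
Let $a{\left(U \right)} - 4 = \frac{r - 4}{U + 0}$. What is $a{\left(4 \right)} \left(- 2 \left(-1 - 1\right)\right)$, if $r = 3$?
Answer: $15$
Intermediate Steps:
$a{\left(U \right)} = 4 - \frac{1}{U}$ ($a{\left(U \right)} = 4 + \frac{3 - 4}{U + 0} = 4 - \frac{1}{U}$)
$a{\left(4 \right)} \left(- 2 \left(-1 - 1\right)\right) = \left(4 - \frac{1}{4}\right) \left(- 2 \left(-1 - 1\right)\right) = \left(4 - \frac{1}{4}\right) \left(\left(-2\right) \left(-2\right)\right) = \left(4 - \frac{1}{4}\right) 4 = \frac{15}{4} \cdot 4 = 15$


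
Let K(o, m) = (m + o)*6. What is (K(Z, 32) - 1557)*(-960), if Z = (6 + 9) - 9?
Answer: 1275840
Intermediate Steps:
Z = 6 (Z = 15 - 9 = 6)
K(o, m) = 6*m + 6*o
(K(Z, 32) - 1557)*(-960) = ((6*32 + 6*6) - 1557)*(-960) = ((192 + 36) - 1557)*(-960) = (228 - 1557)*(-960) = -1329*(-960) = 1275840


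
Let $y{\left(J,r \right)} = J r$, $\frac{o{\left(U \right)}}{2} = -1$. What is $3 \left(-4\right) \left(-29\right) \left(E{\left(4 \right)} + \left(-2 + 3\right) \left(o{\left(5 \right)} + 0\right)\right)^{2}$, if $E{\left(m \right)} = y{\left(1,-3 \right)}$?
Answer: $8700$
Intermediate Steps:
$o{\left(U \right)} = -2$ ($o{\left(U \right)} = 2 \left(-1\right) = -2$)
$E{\left(m \right)} = -3$ ($E{\left(m \right)} = 1 \left(-3\right) = -3$)
$3 \left(-4\right) \left(-29\right) \left(E{\left(4 \right)} + \left(-2 + 3\right) \left(o{\left(5 \right)} + 0\right)\right)^{2} = 3 \left(-4\right) \left(-29\right) \left(-3 + \left(-2 + 3\right) \left(-2 + 0\right)\right)^{2} = \left(-12\right) \left(-29\right) \left(-3 + 1 \left(-2\right)\right)^{2} = 348 \left(-3 - 2\right)^{2} = 348 \left(-5\right)^{2} = 348 \cdot 25 = 8700$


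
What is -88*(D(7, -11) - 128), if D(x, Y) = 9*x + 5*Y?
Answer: 10560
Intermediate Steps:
D(x, Y) = 5*Y + 9*x
-88*(D(7, -11) - 128) = -88*((5*(-11) + 9*7) - 128) = -88*((-55 + 63) - 128) = -88*(8 - 128) = -88*(-120) = 10560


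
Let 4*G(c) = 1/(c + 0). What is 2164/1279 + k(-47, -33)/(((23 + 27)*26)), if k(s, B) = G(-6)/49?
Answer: 3308321921/1955335200 ≈ 1.6919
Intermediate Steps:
G(c) = 1/(4*c) (G(c) = 1/(4*(c + 0)) = 1/(4*c))
k(s, B) = -1/1176 (k(s, B) = ((¼)/(-6))/49 = ((¼)*(-⅙))*(1/49) = -1/24*1/49 = -1/1176)
2164/1279 + k(-47, -33)/(((23 + 27)*26)) = 2164/1279 - 1/(26*(23 + 27))/1176 = 2164*(1/1279) - 1/(1176*(50*26)) = 2164/1279 - 1/1176/1300 = 2164/1279 - 1/1176*1/1300 = 2164/1279 - 1/1528800 = 3308321921/1955335200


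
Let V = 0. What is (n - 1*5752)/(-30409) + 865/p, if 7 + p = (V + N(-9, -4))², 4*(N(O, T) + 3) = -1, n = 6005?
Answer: 420846139/1733313 ≈ 242.80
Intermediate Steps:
N(O, T) = -13/4 (N(O, T) = -3 + (¼)*(-1) = -3 - ¼ = -13/4)
p = 57/16 (p = -7 + (0 - 13/4)² = -7 + (-13/4)² = -7 + 169/16 = 57/16 ≈ 3.5625)
(n - 1*5752)/(-30409) + 865/p = (6005 - 1*5752)/(-30409) + 865/(57/16) = (6005 - 5752)*(-1/30409) + 865*(16/57) = 253*(-1/30409) + 13840/57 = -253/30409 + 13840/57 = 420846139/1733313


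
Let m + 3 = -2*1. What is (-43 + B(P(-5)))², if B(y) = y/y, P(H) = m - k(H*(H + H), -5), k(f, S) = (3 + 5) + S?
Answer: 1764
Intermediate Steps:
k(f, S) = 8 + S
m = -5 (m = -3 - 2*1 = -3 - 2 = -5)
P(H) = -8 (P(H) = -5 - (8 - 5) = -5 - 1*3 = -5 - 3 = -8)
B(y) = 1
(-43 + B(P(-5)))² = (-43 + 1)² = (-42)² = 1764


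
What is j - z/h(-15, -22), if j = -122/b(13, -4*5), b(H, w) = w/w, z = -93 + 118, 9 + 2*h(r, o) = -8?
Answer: -2024/17 ≈ -119.06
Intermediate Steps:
h(r, o) = -17/2 (h(r, o) = -9/2 + (½)*(-8) = -9/2 - 4 = -17/2)
z = 25
b(H, w) = 1
j = -122 (j = -122/1 = -122*1 = -122)
j - z/h(-15, -22) = -122 - 25/(-17/2) = -122 - 25*(-2)/17 = -122 - 1*(-50/17) = -122 + 50/17 = -2024/17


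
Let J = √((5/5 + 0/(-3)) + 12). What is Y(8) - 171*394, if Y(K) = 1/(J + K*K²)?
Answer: -17660813482/262131 - √13/262131 ≈ -67374.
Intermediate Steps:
J = √13 (J = √((5*(⅕) + 0*(-⅓)) + 12) = √((1 + 0) + 12) = √(1 + 12) = √13 ≈ 3.6056)
Y(K) = 1/(√13 + K³) (Y(K) = 1/(√13 + K*K²) = 1/(√13 + K³))
Y(8) - 171*394 = 1/(√13 + 8³) - 171*394 = 1/(√13 + 512) - 67374 = 1/(512 + √13) - 67374 = -67374 + 1/(512 + √13)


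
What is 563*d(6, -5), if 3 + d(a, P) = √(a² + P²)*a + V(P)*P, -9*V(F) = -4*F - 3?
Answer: 32654/9 + 3378*√61 ≈ 30011.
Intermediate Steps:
V(F) = ⅓ + 4*F/9 (V(F) = -(-4*F - 3)/9 = -(-3 - 4*F)/9 = ⅓ + 4*F/9)
d(a, P) = -3 + P*(⅓ + 4*P/9) + a*√(P² + a²) (d(a, P) = -3 + (√(a² + P²)*a + (⅓ + 4*P/9)*P) = -3 + (√(P² + a²)*a + P*(⅓ + 4*P/9)) = -3 + (a*√(P² + a²) + P*(⅓ + 4*P/9)) = -3 + (P*(⅓ + 4*P/9) + a*√(P² + a²)) = -3 + P*(⅓ + 4*P/9) + a*√(P² + a²))
563*d(6, -5) = 563*(-3 + 6*√((-5)² + 6²) + (⅑)*(-5)*(3 + 4*(-5))) = 563*(-3 + 6*√(25 + 36) + (⅑)*(-5)*(3 - 20)) = 563*(-3 + 6*√61 + (⅑)*(-5)*(-17)) = 563*(-3 + 6*√61 + 85/9) = 563*(58/9 + 6*√61) = 32654/9 + 3378*√61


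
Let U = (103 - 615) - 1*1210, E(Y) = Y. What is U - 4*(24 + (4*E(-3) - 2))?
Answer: -1762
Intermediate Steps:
U = -1722 (U = -512 - 1210 = -1722)
U - 4*(24 + (4*E(-3) - 2)) = -1722 - 4*(24 + (4*(-3) - 2)) = -1722 - 4*(24 + (-12 - 2)) = -1722 - 4*(24 - 14) = -1722 - 4*10 = -1722 - 40 = -1762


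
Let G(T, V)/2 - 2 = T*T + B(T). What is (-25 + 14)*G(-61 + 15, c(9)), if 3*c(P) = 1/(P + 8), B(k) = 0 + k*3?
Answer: -43560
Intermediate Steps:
B(k) = 3*k (B(k) = 0 + 3*k = 3*k)
c(P) = 1/(3*(8 + P)) (c(P) = 1/(3*(P + 8)) = 1/(3*(8 + P)))
G(T, V) = 4 + 2*T**2 + 6*T (G(T, V) = 4 + 2*(T*T + 3*T) = 4 + 2*(T**2 + 3*T) = 4 + (2*T**2 + 6*T) = 4 + 2*T**2 + 6*T)
(-25 + 14)*G(-61 + 15, c(9)) = (-25 + 14)*(4 + 2*(-61 + 15)**2 + 6*(-61 + 15)) = -11*(4 + 2*(-46)**2 + 6*(-46)) = -11*(4 + 2*2116 - 276) = -11*(4 + 4232 - 276) = -11*3960 = -43560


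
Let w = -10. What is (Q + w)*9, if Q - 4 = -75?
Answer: -729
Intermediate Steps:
Q = -71 (Q = 4 - 75 = -71)
(Q + w)*9 = (-71 - 10)*9 = -81*9 = -729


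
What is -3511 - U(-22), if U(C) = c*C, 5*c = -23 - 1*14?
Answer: -18369/5 ≈ -3673.8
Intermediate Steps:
c = -37/5 (c = (-23 - 1*14)/5 = (-23 - 14)/5 = (⅕)*(-37) = -37/5 ≈ -7.4000)
U(C) = -37*C/5
-3511 - U(-22) = -3511 - (-37)*(-22)/5 = -3511 - 1*814/5 = -3511 - 814/5 = -18369/5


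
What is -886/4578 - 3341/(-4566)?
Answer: 624979/1161286 ≈ 0.53818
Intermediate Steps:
-886/4578 - 3341/(-4566) = -886*1/4578 - 3341*(-1/4566) = -443/2289 + 3341/4566 = 624979/1161286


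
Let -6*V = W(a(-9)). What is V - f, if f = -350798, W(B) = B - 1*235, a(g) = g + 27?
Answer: 2105005/6 ≈ 3.5083e+5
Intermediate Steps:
a(g) = 27 + g
W(B) = -235 + B (W(B) = B - 235 = -235 + B)
V = 217/6 (V = -(-235 + (27 - 9))/6 = -(-235 + 18)/6 = -1/6*(-217) = 217/6 ≈ 36.167)
V - f = 217/6 - 1*(-350798) = 217/6 + 350798 = 2105005/6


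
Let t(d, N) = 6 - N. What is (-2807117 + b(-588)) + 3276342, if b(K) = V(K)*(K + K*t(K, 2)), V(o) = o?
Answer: 2197945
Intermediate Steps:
b(K) = 5*K² (b(K) = K*(K + K*(6 - 1*2)) = K*(K + K*(6 - 2)) = K*(K + K*4) = K*(K + 4*K) = K*(5*K) = 5*K²)
(-2807117 + b(-588)) + 3276342 = (-2807117 + 5*(-588)²) + 3276342 = (-2807117 + 5*345744) + 3276342 = (-2807117 + 1728720) + 3276342 = -1078397 + 3276342 = 2197945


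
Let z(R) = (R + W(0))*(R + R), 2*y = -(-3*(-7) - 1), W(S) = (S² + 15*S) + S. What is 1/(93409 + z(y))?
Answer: 1/93609 ≈ 1.0683e-5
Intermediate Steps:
W(S) = S² + 16*S
y = -10 (y = (-(-3*(-7) - 1))/2 = (-(21 - 1))/2 = (-1*20)/2 = (½)*(-20) = -10)
z(R) = 2*R² (z(R) = (R + 0*(16 + 0))*(R + R) = (R + 0*16)*(2*R) = (R + 0)*(2*R) = R*(2*R) = 2*R²)
1/(93409 + z(y)) = 1/(93409 + 2*(-10)²) = 1/(93409 + 2*100) = 1/(93409 + 200) = 1/93609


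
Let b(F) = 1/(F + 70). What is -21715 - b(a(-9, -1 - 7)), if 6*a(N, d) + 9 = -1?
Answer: -4451578/205 ≈ -21715.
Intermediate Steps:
a(N, d) = -5/3 (a(N, d) = -3/2 + (⅙)*(-1) = -3/2 - ⅙ = -5/3)
b(F) = 1/(70 + F)
-21715 - b(a(-9, -1 - 7)) = -21715 - 1/(70 - 5/3) = -21715 - 1/205/3 = -21715 - 1*3/205 = -21715 - 3/205 = -4451578/205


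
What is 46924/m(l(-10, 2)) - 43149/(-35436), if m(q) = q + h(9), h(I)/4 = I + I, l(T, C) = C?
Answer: 277665315/437044 ≈ 635.33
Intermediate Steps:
h(I) = 8*I (h(I) = 4*(I + I) = 4*(2*I) = 8*I)
m(q) = 72 + q (m(q) = q + 8*9 = q + 72 = 72 + q)
46924/m(l(-10, 2)) - 43149/(-35436) = 46924/(72 + 2) - 43149/(-35436) = 46924/74 - 43149*(-1/35436) = 46924*(1/74) + 14383/11812 = 23462/37 + 14383/11812 = 277665315/437044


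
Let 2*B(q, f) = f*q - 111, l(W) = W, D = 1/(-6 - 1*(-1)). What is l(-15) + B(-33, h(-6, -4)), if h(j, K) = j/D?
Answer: -1131/2 ≈ -565.50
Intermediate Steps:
D = -1/5 (D = 1/(-6 + 1) = 1/(-5) = -1/5 ≈ -0.20000)
h(j, K) = -5*j (h(j, K) = j/(-1/5) = j*(-5) = -5*j)
B(q, f) = -111/2 + f*q/2 (B(q, f) = (f*q - 111)/2 = (-111 + f*q)/2 = -111/2 + f*q/2)
l(-15) + B(-33, h(-6, -4)) = -15 + (-111/2 + (1/2)*(-5*(-6))*(-33)) = -15 + (-111/2 + (1/2)*30*(-33)) = -15 + (-111/2 - 495) = -15 - 1101/2 = -1131/2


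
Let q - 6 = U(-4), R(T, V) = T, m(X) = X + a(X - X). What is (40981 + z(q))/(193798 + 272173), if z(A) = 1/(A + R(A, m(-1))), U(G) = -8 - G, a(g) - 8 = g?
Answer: 163925/1863884 ≈ 0.087948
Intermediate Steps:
a(g) = 8 + g
m(X) = 8 + X (m(X) = X + (8 + (X - X)) = X + (8 + 0) = X + 8 = 8 + X)
q = 2 (q = 6 + (-8 - 1*(-4)) = 6 + (-8 + 4) = 6 - 4 = 2)
z(A) = 1/(2*A) (z(A) = 1/(A + A) = 1/(2*A))
(40981 + z(q))/(193798 + 272173) = (40981 + (½)/2)/(193798 + 272173) = (40981 + (½)*(½))/465971 = (40981 + ¼)*(1/465971) = (163925/4)*(1/465971) = 163925/1863884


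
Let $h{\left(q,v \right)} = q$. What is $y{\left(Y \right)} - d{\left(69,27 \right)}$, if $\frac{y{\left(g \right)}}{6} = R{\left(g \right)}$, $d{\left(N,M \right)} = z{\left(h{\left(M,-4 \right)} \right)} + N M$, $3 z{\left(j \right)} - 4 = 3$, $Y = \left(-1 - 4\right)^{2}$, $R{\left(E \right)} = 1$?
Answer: $- \frac{5578}{3} \approx -1859.3$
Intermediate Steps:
$Y = 25$ ($Y = \left(-1 - 4\right)^{2} = \left(-5\right)^{2} = 25$)
$z{\left(j \right)} = \frac{7}{3}$ ($z{\left(j \right)} = \frac{4}{3} + \frac{1}{3} \cdot 3 = \frac{4}{3} + 1 = \frac{7}{3}$)
$d{\left(N,M \right)} = \frac{7}{3} + M N$ ($d{\left(N,M \right)} = \frac{7}{3} + N M = \frac{7}{3} + M N$)
$y{\left(g \right)} = 6$ ($y{\left(g \right)} = 6 \cdot 1 = 6$)
$y{\left(Y \right)} - d{\left(69,27 \right)} = 6 - \left(\frac{7}{3} + 27 \cdot 69\right) = 6 - \left(\frac{7}{3} + 1863\right) = 6 - \frac{5596}{3} = - \frac{5578}{3}$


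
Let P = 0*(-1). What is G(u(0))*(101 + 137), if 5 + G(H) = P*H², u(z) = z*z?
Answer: -1190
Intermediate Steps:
P = 0
u(z) = z²
G(H) = -5 (G(H) = -5 + 0*H² = -5 + 0 = -5)
G(u(0))*(101 + 137) = -5*(101 + 137) = -5*238 = -1190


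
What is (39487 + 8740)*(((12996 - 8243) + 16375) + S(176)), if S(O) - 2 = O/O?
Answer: 1019084737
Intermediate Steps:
S(O) = 3 (S(O) = 2 + O/O = 2 + 1 = 3)
(39487 + 8740)*(((12996 - 8243) + 16375) + S(176)) = (39487 + 8740)*(((12996 - 8243) + 16375) + 3) = 48227*((4753 + 16375) + 3) = 48227*(21128 + 3) = 48227*21131 = 1019084737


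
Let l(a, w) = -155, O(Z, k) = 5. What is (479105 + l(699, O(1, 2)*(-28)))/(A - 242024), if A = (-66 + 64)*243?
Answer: -47895/24251 ≈ -1.9750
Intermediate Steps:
A = -486 (A = -2*243 = -486)
(479105 + l(699, O(1, 2)*(-28)))/(A - 242024) = (479105 - 155)/(-486 - 242024) = 478950/(-242510) = 478950*(-1/242510) = -47895/24251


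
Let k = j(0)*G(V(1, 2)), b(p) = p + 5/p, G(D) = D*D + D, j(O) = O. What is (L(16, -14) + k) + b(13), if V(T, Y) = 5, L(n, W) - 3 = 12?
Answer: 369/13 ≈ 28.385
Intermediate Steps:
L(n, W) = 15 (L(n, W) = 3 + 12 = 15)
G(D) = D + D² (G(D) = D² + D = D + D²)
k = 0 (k = 0*(5*(1 + 5)) = 0*(5*6) = 0*30 = 0)
(L(16, -14) + k) + b(13) = (15 + 0) + (13 + 5/13) = 15 + (13 + 5*(1/13)) = 15 + (13 + 5/13) = 15 + 174/13 = 369/13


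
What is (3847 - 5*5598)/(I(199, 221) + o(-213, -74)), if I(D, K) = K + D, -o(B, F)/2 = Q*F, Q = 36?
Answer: -24143/5748 ≈ -4.2002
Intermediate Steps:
o(B, F) = -72*F
I(D, K) = D + K
(3847 - 5*5598)/(I(199, 221) + o(-213, -74)) = (3847 - 5*5598)/((199 + 221) - 72*(-74)) = (3847 - 27990)/(420 + 5328) = -24143/5748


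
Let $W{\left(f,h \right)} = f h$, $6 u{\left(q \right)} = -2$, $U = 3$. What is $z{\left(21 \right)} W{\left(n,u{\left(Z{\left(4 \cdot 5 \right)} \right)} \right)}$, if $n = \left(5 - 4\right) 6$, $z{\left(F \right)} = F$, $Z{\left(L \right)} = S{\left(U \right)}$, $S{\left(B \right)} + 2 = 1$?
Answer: $-42$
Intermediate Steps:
$S{\left(B \right)} = -1$ ($S{\left(B \right)} = -2 + 1 = -1$)
$Z{\left(L \right)} = -1$
$u{\left(q \right)} = - \frac{1}{3}$ ($u{\left(q \right)} = \frac{1}{6} \left(-2\right) = - \frac{1}{3}$)
$n = 6$ ($n = 1 \cdot 6 = 6$)
$z{\left(21 \right)} W{\left(n,u{\left(Z{\left(4 \cdot 5 \right)} \right)} \right)} = 21 \cdot 6 \left(- \frac{1}{3}\right) = 21 \left(-2\right) = -42$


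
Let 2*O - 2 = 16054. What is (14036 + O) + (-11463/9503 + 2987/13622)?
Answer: 2856054079899/129449866 ≈ 22063.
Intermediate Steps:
O = 8028 (O = 1 + (1/2)*16054 = 1 + 8027 = 8028)
(14036 + O) + (-11463/9503 + 2987/13622) = (14036 + 8028) + (-11463/9503 + 2987/13622) = 22064 + (-11463*1/9503 + 2987*(1/13622)) = 22064 + (-11463/9503 + 2987/13622) = 22064 - 127763525/129449866 = 2856054079899/129449866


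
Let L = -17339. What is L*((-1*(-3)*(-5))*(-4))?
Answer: -1040340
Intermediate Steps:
L*((-1*(-3)*(-5))*(-4)) = -17339*-1*(-3)*(-5)*(-4) = -17339*3*(-5)*(-4) = -(-260085)*(-4) = -17339*60 = -1040340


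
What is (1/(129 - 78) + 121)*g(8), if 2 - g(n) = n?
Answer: -12344/17 ≈ -726.12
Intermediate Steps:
g(n) = 2 - n
(1/(129 - 78) + 121)*g(8) = (1/(129 - 78) + 121)*(2 - 1*8) = (1/51 + 121)*(2 - 8) = (1/51 + 121)*(-6) = (6172/51)*(-6) = -12344/17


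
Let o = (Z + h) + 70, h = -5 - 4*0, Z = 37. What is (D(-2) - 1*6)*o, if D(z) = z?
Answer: -816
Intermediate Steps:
h = -5 (h = -5 + 0 = -5)
o = 102 (o = (37 - 5) + 70 = 32 + 70 = 102)
(D(-2) - 1*6)*o = (-2 - 1*6)*102 = (-2 - 6)*102 = -8*102 = -816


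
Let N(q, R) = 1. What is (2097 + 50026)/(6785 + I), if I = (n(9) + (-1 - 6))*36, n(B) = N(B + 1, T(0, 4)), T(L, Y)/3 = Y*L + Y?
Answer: 52123/6569 ≈ 7.9347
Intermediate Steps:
T(L, Y) = 3*Y + 3*L*Y (T(L, Y) = 3*(Y*L + Y) = 3*(L*Y + Y) = 3*(Y + L*Y) = 3*Y + 3*L*Y)
n(B) = 1
I = -216 (I = (1 + (-1 - 6))*36 = (1 - 7)*36 = -6*36 = -216)
(2097 + 50026)/(6785 + I) = (2097 + 50026)/(6785 - 216) = 52123/6569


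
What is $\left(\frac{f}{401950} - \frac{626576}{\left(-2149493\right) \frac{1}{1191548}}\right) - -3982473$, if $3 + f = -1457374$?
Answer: $\frac{3740902595484022289}{863988711350} \approx 4.3298 \cdot 10^{6}$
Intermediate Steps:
$f = -1457377$ ($f = -3 - 1457374 = -1457377$)
$\left(\frac{f}{401950} - \frac{626576}{\left(-2149493\right) \frac{1}{1191548}}\right) - -3982473 = \left(- \frac{1457377}{401950} - \frac{626576}{\left(-2149493\right) \frac{1}{1191548}}\right) - -3982473 = \left(\left(-1457377\right) \frac{1}{401950} - \frac{626576}{\left(-2149493\right) \frac{1}{1191548}}\right) + 3982473 = \left(- \frac{1457377}{401950} - \frac{626576}{- \frac{2149493}{1191548}}\right) + 3982473 = \left(- \frac{1457377}{401950} - - \frac{746595379648}{2149493}\right) + 3982473 = \left(- \frac{1457377}{401950} + \frac{746595379648}{2149493}\right) + 3982473 = \frac{300090880227853739}{863988711350} + 3982473 = \frac{3740902595484022289}{863988711350}$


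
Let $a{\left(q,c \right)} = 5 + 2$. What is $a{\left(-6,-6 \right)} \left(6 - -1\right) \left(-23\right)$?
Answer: $-1127$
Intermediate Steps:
$a{\left(q,c \right)} = 7$
$a{\left(-6,-6 \right)} \left(6 - -1\right) \left(-23\right) = 7 \left(6 - -1\right) \left(-23\right) = 7 \left(6 + 1\right) \left(-23\right) = 7 \cdot 7 \left(-23\right) = 49 \left(-23\right) = -1127$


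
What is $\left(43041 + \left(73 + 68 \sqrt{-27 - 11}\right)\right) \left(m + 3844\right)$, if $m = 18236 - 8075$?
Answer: $603811570 + 952340 i \sqrt{38} \approx 6.0381 \cdot 10^{8} + 5.8706 \cdot 10^{6} i$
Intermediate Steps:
$m = 10161$
$\left(43041 + \left(73 + 68 \sqrt{-27 - 11}\right)\right) \left(m + 3844\right) = \left(43041 + \left(73 + 68 \sqrt{-27 - 11}\right)\right) \left(10161 + 3844\right) = \left(43041 + \left(73 + 68 \sqrt{-38}\right)\right) 14005 = \left(43041 + \left(73 + 68 i \sqrt{38}\right)\right) 14005 = \left(43114 + 68 i \sqrt{38}\right) 14005 = 603811570 + 952340 i \sqrt{38}$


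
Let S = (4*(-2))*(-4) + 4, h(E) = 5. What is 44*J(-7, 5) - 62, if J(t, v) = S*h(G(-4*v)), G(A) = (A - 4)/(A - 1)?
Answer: 7858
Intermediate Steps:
G(A) = (-4 + A)/(-1 + A)
S = 36 (S = -8*(-4) + 4 = 32 + 4 = 36)
J(t, v) = 180 (J(t, v) = 36*5 = 180)
44*J(-7, 5) - 62 = 44*180 - 62 = 7920 - 62 = 7858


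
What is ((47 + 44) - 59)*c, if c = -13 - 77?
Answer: -2880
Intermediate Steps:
c = -90
((47 + 44) - 59)*c = ((47 + 44) - 59)*(-90) = (91 - 59)*(-90) = 32*(-90) = -2880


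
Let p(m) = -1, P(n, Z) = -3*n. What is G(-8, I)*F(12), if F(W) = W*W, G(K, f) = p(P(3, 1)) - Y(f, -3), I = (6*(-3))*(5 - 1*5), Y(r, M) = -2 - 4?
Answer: 720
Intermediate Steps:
Y(r, M) = -6
I = 0 (I = -18*(5 - 5) = -18*0 = 0)
G(K, f) = 5 (G(K, f) = -1 - 1*(-6) = -1 + 6 = 5)
F(W) = W**2
G(-8, I)*F(12) = 5*12**2 = 5*144 = 720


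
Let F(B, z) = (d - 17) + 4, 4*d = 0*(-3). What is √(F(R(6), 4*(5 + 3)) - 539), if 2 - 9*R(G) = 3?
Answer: 2*I*√138 ≈ 23.495*I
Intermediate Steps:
d = 0 (d = (0*(-3))/4 = (¼)*0 = 0)
R(G) = -⅑ (R(G) = 2/9 - ⅑*3 = 2/9 - ⅓ = -⅑)
F(B, z) = -13 (F(B, z) = (0 - 17) + 4 = -17 + 4 = -13)
√(F(R(6), 4*(5 + 3)) - 539) = √(-13 - 539) = √(-552) = 2*I*√138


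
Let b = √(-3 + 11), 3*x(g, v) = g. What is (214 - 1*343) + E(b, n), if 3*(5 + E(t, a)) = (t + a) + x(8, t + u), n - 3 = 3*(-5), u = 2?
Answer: -1234/9 + 2*√2/3 ≈ -136.17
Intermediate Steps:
x(g, v) = g/3
b = 2*√2 (b = √8 = 2*√2 ≈ 2.8284)
n = -12 (n = 3 + 3*(-5) = 3 - 15 = -12)
E(t, a) = -37/9 + a/3 + t/3 (E(t, a) = -5 + ((t + a) + (⅓)*8)/3 = -5 + ((a + t) + 8/3)/3 = -5 + (8/3 + a + t)/3 = -5 + (8/9 + a/3 + t/3) = -37/9 + a/3 + t/3)
(214 - 1*343) + E(b, n) = (214 - 1*343) + (-37/9 + (⅓)*(-12) + (2*√2)/3) = (214 - 343) + (-37/9 - 4 + 2*√2/3) = -129 + (-73/9 + 2*√2/3) = -1234/9 + 2*√2/3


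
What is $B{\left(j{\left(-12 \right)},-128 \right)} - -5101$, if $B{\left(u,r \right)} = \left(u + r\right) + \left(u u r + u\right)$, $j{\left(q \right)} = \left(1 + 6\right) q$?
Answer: $-898363$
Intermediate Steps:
$j{\left(q \right)} = 7 q$
$B{\left(u,r \right)} = r + 2 u + r u^{2}$ ($B{\left(u,r \right)} = \left(r + u\right) + \left(u^{2} r + u\right) = \left(r + u\right) + \left(r u^{2} + u\right) = \left(r + u\right) + \left(u + r u^{2}\right) = r + 2 u + r u^{2}$)
$B{\left(j{\left(-12 \right)},-128 \right)} - -5101 = \left(-128 + 2 \cdot 7 \left(-12\right) - 128 \left(7 \left(-12\right)\right)^{2}\right) - -5101 = \left(-128 + 2 \left(-84\right) - 128 \left(-84\right)^{2}\right) + 5101 = \left(-128 - 168 - 903168\right) + 5101 = -903464 + 5101 = -898363$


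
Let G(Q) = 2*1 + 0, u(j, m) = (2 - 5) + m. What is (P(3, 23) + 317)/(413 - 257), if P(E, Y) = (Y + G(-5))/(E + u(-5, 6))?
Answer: 1927/936 ≈ 2.0588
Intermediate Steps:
u(j, m) = -3 + m
G(Q) = 2 (G(Q) = 2 + 0 = 2)
P(E, Y) = (2 + Y)/(3 + E) (P(E, Y) = (Y + 2)/(E + (-3 + 6)) = (2 + Y)/(E + 3) = (2 + Y)/(3 + E))
(P(3, 23) + 317)/(413 - 257) = ((2 + 23)/(3 + 3) + 317)/(413 - 257) = (25/6 + 317)/156 = ((⅙)*25 + 317)*(1/156) = (25/6 + 317)*(1/156) = (1927/6)*(1/156) = 1927/936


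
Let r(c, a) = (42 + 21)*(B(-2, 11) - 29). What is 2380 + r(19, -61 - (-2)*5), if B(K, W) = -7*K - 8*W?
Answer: -4109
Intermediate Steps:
B(K, W) = -8*W - 7*K
r(c, a) = -6489 (r(c, a) = (42 + 21)*((-8*11 - 7*(-2)) - 29) = 63*((-88 + 14) - 29) = 63*(-74 - 29) = 63*(-103) = -6489)
2380 + r(19, -61 - (-2)*5) = 2380 - 6489 = -4109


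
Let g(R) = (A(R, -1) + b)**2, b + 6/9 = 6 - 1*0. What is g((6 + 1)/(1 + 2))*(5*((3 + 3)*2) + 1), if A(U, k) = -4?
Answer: 976/9 ≈ 108.44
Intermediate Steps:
b = 16/3 (b = -2/3 + (6 - 1*0) = -2/3 + (6 + 0) = -2/3 + 6 = 16/3 ≈ 5.3333)
g(R) = 16/9 (g(R) = (-4 + 16/3)**2 = (4/3)**2 = 16/9)
g((6 + 1)/(1 + 2))*(5*((3 + 3)*2) + 1) = 16*(5*((3 + 3)*2) + 1)/9 = 16*(5*(6*2) + 1)/9 = 16*(5*12 + 1)/9 = 16*(60 + 1)/9 = (16/9)*61 = 976/9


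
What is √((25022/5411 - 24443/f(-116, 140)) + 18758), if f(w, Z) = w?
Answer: √1868765637268327/313838 ≈ 137.74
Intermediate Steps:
√((25022/5411 - 24443/f(-116, 140)) + 18758) = √((25022/5411 - 24443/(-116)) + 18758) = √((25022*(1/5411) - 24443*(-1/116)) + 18758) = √((25022/5411 + 24443/116) + 18758) = √(135163625/627676 + 18758) = √(11909110033/627676) = √1868765637268327/313838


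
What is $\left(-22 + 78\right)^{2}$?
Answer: $3136$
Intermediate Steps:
$\left(-22 + 78\right)^{2} = 56^{2} = 3136$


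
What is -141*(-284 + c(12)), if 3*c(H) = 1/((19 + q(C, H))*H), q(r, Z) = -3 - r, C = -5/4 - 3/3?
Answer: 8769589/219 ≈ 40044.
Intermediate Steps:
C = -9/4 (C = -5*¼ - 3*⅓ = -5/4 - 1 = -9/4 ≈ -2.2500)
c(H) = 4/(219*H) (c(H) = (1/((19 + (-3 - 1*(-9/4)))*H))/3 = (1/((19 + (-3 + 9/4))*H))/3 = (1/((19 - ¾)*H))/3 = (1/((73/4)*H))/3 = (4/(73*H))/3 = 4/(219*H))
-141*(-284 + c(12)) = -141*(-284 + (4/219)/12) = -141*(-284 + (4/219)*(1/12)) = -141*(-284 + 1/657) = -141*(-186587/657) = 8769589/219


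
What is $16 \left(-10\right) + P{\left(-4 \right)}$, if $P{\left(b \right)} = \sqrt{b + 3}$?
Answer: $-160 + i \approx -160.0 + 1.0 i$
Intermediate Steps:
$P{\left(b \right)} = \sqrt{3 + b}$
$16 \left(-10\right) + P{\left(-4 \right)} = 16 \left(-10\right) + \sqrt{3 - 4} = -160 + \sqrt{-1} = -160 + i$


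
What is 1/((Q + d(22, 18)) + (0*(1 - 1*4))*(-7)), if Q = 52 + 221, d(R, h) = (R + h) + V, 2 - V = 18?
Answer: 1/297 ≈ 0.0033670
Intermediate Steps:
V = -16 (V = 2 - 1*18 = 2 - 18 = -16)
d(R, h) = -16 + R + h (d(R, h) = (R + h) - 16 = -16 + R + h)
Q = 273
1/((Q + d(22, 18)) + (0*(1 - 1*4))*(-7)) = 1/((273 + (-16 + 22 + 18)) + (0*(1 - 1*4))*(-7)) = 1/((273 + 24) + (0*(1 - 4))*(-7)) = 1/(297 + (0*(-3))*(-7)) = 1/(297 + 0*(-7)) = 1/(297 + 0) = 1/297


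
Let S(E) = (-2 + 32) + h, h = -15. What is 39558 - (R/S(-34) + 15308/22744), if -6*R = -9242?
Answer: 10095258239/255870 ≈ 39455.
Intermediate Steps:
R = 4621/3 (R = -⅙*(-9242) = 4621/3 ≈ 1540.3)
S(E) = 15 (S(E) = (-2 + 32) - 15 = 30 - 15 = 15)
39558 - (R/S(-34) + 15308/22744) = 39558 - ((4621/3)/15 + 15308/22744) = 39558 - ((4621/3)*(1/15) + 15308*(1/22744)) = 39558 - (4621/45 + 3827/5686) = 39558 - 1*26447221/255870 = 39558 - 26447221/255870 = 10095258239/255870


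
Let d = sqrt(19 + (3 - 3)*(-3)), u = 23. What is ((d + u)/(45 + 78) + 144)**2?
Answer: (17735 + sqrt(19))**2/15129 ≈ 20800.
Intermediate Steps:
d = sqrt(19) (d = sqrt(19 + 0*(-3)) = sqrt(19 + 0) = sqrt(19) ≈ 4.3589)
((d + u)/(45 + 78) + 144)**2 = ((sqrt(19) + 23)/(45 + 78) + 144)**2 = ((23 + sqrt(19))/123 + 144)**2 = ((23 + sqrt(19))*(1/123) + 144)**2 = ((23/123 + sqrt(19)/123) + 144)**2 = (17735/123 + sqrt(19)/123)**2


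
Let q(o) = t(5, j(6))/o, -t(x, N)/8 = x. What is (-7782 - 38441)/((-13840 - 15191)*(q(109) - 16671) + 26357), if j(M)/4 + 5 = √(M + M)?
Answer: -5038307/52757396462 ≈ -9.5500e-5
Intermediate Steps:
j(M) = -20 + 4*√2*√M (j(M) = -20 + 4*√(M + M) = -20 + 4*√(2*M) = -20 + 4*(√2*√M) = -20 + 4*√2*√M)
t(x, N) = -8*x
q(o) = -40/o (q(o) = (-8*5)/o = -40/o)
(-7782 - 38441)/((-13840 - 15191)*(q(109) - 16671) + 26357) = (-7782 - 38441)/((-13840 - 15191)*(-40/109 - 16671) + 26357) = -46223/(-29031*(-40*1/109 - 16671) + 26357) = -46223/(-29031*(-40/109 - 16671) + 26357) = -46223/(-29031*(-1817179/109) + 26357) = -46223/(52754523549/109 + 26357) = -46223/52757396462/109 = -46223*109/52757396462 = -5038307/52757396462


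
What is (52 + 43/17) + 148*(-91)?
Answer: -228029/17 ≈ -13413.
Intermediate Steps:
(52 + 43/17) + 148*(-91) = (52 + 43*(1/17)) - 13468 = (52 + 43/17) - 13468 = 927/17 - 13468 = -228029/17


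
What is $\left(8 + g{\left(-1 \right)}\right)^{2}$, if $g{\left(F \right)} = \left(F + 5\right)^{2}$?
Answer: $576$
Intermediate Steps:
$g{\left(F \right)} = \left(5 + F\right)^{2}$
$\left(8 + g{\left(-1 \right)}\right)^{2} = \left(8 + \left(5 - 1\right)^{2}\right)^{2} = \left(8 + 4^{2}\right)^{2} = \left(8 + 16\right)^{2} = 24^{2} = 576$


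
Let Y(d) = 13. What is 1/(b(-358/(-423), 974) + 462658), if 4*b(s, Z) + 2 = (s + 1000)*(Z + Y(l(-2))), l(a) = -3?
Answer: 3/2128849 ≈ 1.4092e-6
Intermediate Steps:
b(s, Z) = -1/2 + (13 + Z)*(1000 + s)/4 (b(s, Z) = -1/2 + ((s + 1000)*(Z + 13))/4 = -1/2 + ((1000 + s)*(13 + Z))/4 = -1/2 + ((13 + Z)*(1000 + s))/4 = -1/2 + (13 + Z)*(1000 + s)/4)
1/(b(-358/(-423), 974) + 462658) = 1/((6499/2 + 250*974 + 13*(-358/(-423))/4 + (1/4)*974*(-358/(-423))) + 462658) = 1/((6499/2 + 243500 + 13*(-358*(-1/423))/4 + (1/4)*974*(-358*(-1/423))) + 462658) = 1/((6499/2 + 243500 + (13/4)*(358/423) + (1/4)*974*(358/423)) + 462658) = 1/((6499/2 + 243500 + 2327/846 + 87173/423) + 462658) = 1/(740875/3 + 462658) = 1/(2128849/3) = 3/2128849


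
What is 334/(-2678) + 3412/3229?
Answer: 4029425/4323631 ≈ 0.93195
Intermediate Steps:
334/(-2678) + 3412/3229 = 334*(-1/2678) + 3412*(1/3229) = -167/1339 + 3412/3229 = 4029425/4323631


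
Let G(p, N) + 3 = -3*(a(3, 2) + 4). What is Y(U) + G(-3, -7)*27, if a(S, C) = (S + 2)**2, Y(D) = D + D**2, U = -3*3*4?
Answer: -1170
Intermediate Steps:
U = -36 (U = -9*4 = -36)
a(S, C) = (2 + S)**2
G(p, N) = -90 (G(p, N) = -3 - 3*((2 + 3)**2 + 4) = -3 - 3*(5**2 + 4) = -3 - 3*(25 + 4) = -3 - 3*29 = -3 - 87 = -90)
Y(U) + G(-3, -7)*27 = -36*(1 - 36) - 90*27 = -36*(-35) - 2430 = 1260 - 2430 = -1170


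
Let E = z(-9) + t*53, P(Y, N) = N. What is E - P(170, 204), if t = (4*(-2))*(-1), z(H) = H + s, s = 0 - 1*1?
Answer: 210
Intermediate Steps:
s = -1 (s = 0 - 1 = -1)
z(H) = -1 + H (z(H) = H - 1 = -1 + H)
t = 8 (t = -8*(-1) = 8)
E = 414 (E = (-1 - 9) + 8*53 = -10 + 424 = 414)
E - P(170, 204) = 414 - 1*204 = 414 - 204 = 210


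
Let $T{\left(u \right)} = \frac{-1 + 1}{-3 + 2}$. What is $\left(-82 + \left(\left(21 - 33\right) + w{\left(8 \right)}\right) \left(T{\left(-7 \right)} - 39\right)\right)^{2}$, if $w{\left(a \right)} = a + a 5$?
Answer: $2208196$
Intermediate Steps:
$w{\left(a \right)} = 6 a$ ($w{\left(a \right)} = a + 5 a = 6 a$)
$T{\left(u \right)} = 0$ ($T{\left(u \right)} = \frac{0}{-1} = 0 \left(-1\right) = 0$)
$\left(-82 + \left(\left(21 - 33\right) + w{\left(8 \right)}\right) \left(T{\left(-7 \right)} - 39\right)\right)^{2} = \left(-82 + \left(\left(21 - 33\right) + 6 \cdot 8\right) \left(0 - 39\right)\right)^{2} = \left(-82 + \left(\left(21 - 33\right) + 48\right) \left(-39\right)\right)^{2} = \left(-82 + \left(-12 + 48\right) \left(-39\right)\right)^{2} = \left(-82 + 36 \left(-39\right)\right)^{2} = \left(-82 - 1404\right)^{2} = \left(-1486\right)^{2} = 2208196$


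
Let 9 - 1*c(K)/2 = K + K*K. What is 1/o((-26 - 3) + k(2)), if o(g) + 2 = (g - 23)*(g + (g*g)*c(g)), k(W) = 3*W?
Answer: 1/24189052 ≈ 4.1341e-8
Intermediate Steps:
c(K) = 18 - 2*K - 2*K² (c(K) = 18 - 2*(K + K*K) = 18 - 2*(K + K²) = 18 + (-2*K - 2*K²) = 18 - 2*K - 2*K²)
o(g) = -2 + (-23 + g)*(g + g²*(18 - 2*g - 2*g²)) (o(g) = -2 + (g - 23)*(g + (g*g)*(18 - 2*g - 2*g²)) = -2 + (-23 + g)*(g + g²*(18 - 2*g - 2*g²)))
1/o((-26 - 3) + k(2)) = 1/(-2 - 413*((-26 - 3) + 3*2)² - 23*((-26 - 3) + 3*2) - 2*((-26 - 3) + 3*2)⁵ + 44*((-26 - 3) + 3*2)⁴ + 64*((-26 - 3) + 3*2)³) = 1/(-2 - 413*(-29 + 6)² - 23*(-29 + 6) - 2*(-29 + 6)⁵ + 44*(-29 + 6)⁴ + 64*(-29 + 6)³) = 1/(-2 - 413*(-23)² - 23*(-23) - 2*(-23)⁵ + 44*(-23)⁴ + 64*(-23)³) = 1/(-2 - 413*529 + 529 - 2*(-6436343) + 44*279841 + 64*(-12167)) = 1/(-2 - 218477 + 529 + 12872686 + 12313004 - 778688) = 1/24189052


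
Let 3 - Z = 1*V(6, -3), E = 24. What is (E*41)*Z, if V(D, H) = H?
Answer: 5904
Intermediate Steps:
Z = 6 (Z = 3 - (-3) = 3 - 1*(-3) = 3 + 3 = 6)
(E*41)*Z = (24*41)*6 = 984*6 = 5904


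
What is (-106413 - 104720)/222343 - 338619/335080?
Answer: -146036009957/74502692440 ≈ -1.9601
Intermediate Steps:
(-106413 - 104720)/222343 - 338619/335080 = -211133*1/222343 - 338619*1/335080 = -211133/222343 - 338619/335080 = -146036009957/74502692440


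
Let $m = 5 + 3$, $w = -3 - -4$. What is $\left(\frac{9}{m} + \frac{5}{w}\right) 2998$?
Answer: $\frac{73451}{4} \approx 18363.0$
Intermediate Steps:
$w = 1$ ($w = -3 + 4 = 1$)
$m = 8$
$\left(\frac{9}{m} + \frac{5}{w}\right) 2998 = \left(\frac{9}{8} + \frac{5}{1}\right) 2998 = \left(9 \cdot \frac{1}{8} + 5 \cdot 1\right) 2998 = \left(\frac{9}{8} + 5\right) 2998 = \frac{49}{8} \cdot 2998 = \frac{73451}{4}$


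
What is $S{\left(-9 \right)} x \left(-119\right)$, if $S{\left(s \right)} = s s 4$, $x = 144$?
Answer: $-5552064$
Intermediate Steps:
$S{\left(s \right)} = 4 s^{2}$ ($S{\left(s \right)} = s^{2} \cdot 4 = 4 s^{2}$)
$S{\left(-9 \right)} x \left(-119\right) = 4 \left(-9\right)^{2} \cdot 144 \left(-119\right) = 4 \cdot 81 \cdot 144 \left(-119\right) = 324 \cdot 144 \left(-119\right) = 46656 \left(-119\right) = -5552064$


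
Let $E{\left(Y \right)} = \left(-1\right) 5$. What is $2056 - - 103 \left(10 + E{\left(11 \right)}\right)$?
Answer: $2571$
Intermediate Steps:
$E{\left(Y \right)} = -5$
$2056 - - 103 \left(10 + E{\left(11 \right)}\right) = 2056 - - 103 \left(10 - 5\right) = 2056 - \left(-103\right) 5 = 2056 - -515 = 2056 + 515 = 2571$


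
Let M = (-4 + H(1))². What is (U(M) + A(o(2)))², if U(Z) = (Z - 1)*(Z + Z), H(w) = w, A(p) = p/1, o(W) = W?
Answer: 21316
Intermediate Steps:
A(p) = p (A(p) = p*1 = p)
M = 9 (M = (-4 + 1)² = (-3)² = 9)
U(Z) = 2*Z*(-1 + Z) (U(Z) = (-1 + Z)*(2*Z) = 2*Z*(-1 + Z))
(U(M) + A(o(2)))² = (2*9*(-1 + 9) + 2)² = (2*9*8 + 2)² = (144 + 2)² = 146² = 21316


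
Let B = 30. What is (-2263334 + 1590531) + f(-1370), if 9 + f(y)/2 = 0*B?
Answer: -672821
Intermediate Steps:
f(y) = -18 (f(y) = -18 + 2*(0*30) = -18 + 2*0 = -18 + 0 = -18)
(-2263334 + 1590531) + f(-1370) = (-2263334 + 1590531) - 18 = -672803 - 18 = -672821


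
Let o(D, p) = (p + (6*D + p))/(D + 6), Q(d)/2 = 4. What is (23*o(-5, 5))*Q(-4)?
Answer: -3680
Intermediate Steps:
Q(d) = 8 (Q(d) = 2*4 = 8)
o(D, p) = (2*p + 6*D)/(6 + D) (o(D, p) = (p + (p + 6*D))/(6 + D) = (2*p + 6*D)/(6 + D))
(23*o(-5, 5))*Q(-4) = (23*(2*(5 + 3*(-5))/(6 - 5)))*8 = (23*(2*(5 - 15)/1))*8 = (23*(2*1*(-10)))*8 = (23*(-20))*8 = -460*8 = -3680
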